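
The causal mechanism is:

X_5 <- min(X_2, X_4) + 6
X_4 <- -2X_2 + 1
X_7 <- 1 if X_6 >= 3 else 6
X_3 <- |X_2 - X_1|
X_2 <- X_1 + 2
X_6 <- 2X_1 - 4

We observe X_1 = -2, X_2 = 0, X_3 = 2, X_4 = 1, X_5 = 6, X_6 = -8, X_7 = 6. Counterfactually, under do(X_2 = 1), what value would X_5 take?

5

do(X_2=1) replaces the equation X_2 <- X_1 + 2 with the constant X_2 = 1.
X_4 = -2X_2 + 1  [with X_2=1]  = -1
X_5 = min(X_2, X_4) + 6  [with X_2=1, X_4=-1]  = 5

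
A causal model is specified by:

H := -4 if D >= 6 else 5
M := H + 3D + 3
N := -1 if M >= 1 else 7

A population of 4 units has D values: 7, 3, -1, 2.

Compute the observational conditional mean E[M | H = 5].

E[M|H=5] averages over only the 3 units with H=5 (D = 3, -1, 2): M = 17, 5, 14, mean 12.

12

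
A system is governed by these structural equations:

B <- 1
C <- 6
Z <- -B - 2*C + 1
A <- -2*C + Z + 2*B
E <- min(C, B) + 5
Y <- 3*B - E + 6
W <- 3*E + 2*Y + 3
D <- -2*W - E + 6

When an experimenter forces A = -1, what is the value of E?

6

Intervening sets A = -1 and removes its equation (A <- -2*C + Z + 2*B).
No directed path runs from A to E, so E keeps its natural value.
E = min(C, B) + 5  [with C=6, B=1]  = 6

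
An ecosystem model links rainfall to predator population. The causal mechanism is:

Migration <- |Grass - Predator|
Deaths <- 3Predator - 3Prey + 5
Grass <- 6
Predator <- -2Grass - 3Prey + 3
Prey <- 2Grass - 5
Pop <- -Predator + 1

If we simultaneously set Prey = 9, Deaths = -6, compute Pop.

37

The joint intervention fixes Prey = 9, Deaths = -6, removing each variable's own equation.
Predator = -2Grass - 3Prey + 3  [with Grass=6, Prey=9]  = -36
Pop = -Predator + 1  [with Predator=-36]  = 37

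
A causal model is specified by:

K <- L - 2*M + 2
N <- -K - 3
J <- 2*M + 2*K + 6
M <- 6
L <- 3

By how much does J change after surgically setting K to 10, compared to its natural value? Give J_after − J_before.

The intervention breaks the incoming arrows to K: K <- L - 2*M + 2 no longer applies, and K = 10.
J = 2*M + 2*K + 6  [with M=6, K=10]  = 38
Without intervention: K = L - 2*M + 2  [with L=3, M=6]  = -7; J = 2*M + 2*K + 6  [with M=6, K=-7]  = 4.
Change = 38 − 4 = 34.

34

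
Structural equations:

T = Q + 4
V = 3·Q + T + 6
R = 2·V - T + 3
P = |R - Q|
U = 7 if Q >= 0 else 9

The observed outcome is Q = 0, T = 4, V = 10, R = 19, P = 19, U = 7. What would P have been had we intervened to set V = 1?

1

do(V=1) replaces the equation V = 3·Q + T + 6 with the constant V = 1.
T = Q + 4  [with Q=0]  = 4
R = 2·V - T + 3  [with V=1, T=4]  = 1
P = |R - Q|  [with R=1, Q=0]  = 1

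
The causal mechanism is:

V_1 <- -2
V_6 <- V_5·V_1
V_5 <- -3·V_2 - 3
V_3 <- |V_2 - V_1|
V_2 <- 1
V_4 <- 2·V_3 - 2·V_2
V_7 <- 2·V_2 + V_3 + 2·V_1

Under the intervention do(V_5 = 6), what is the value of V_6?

-12

The intervention breaks the incoming arrows to V_5: V_5 <- -3·V_2 - 3 no longer applies, and V_5 = 6.
V_6 = V_5·V_1  [with V_5=6, V_1=-2]  = -12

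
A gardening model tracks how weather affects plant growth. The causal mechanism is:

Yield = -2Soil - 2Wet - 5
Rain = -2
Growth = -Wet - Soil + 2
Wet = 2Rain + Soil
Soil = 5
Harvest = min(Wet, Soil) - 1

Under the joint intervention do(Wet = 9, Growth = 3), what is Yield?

Setting Wet = 9, Growth = 3 by intervention discards those variables' equations.
Yield = -2Soil - 2Wet - 5  [with Soil=5, Wet=9]  = -33

-33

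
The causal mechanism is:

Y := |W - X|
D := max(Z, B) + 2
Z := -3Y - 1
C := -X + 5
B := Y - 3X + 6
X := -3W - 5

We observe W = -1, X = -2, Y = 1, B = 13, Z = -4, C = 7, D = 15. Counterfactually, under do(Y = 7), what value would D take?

The intervention breaks the incoming arrows to Y: Y := |W - X| no longer applies, and Y = 7.
X = -3W - 5  [with W=-1]  = -2
B = Y - 3X + 6  [with Y=7, X=-2]  = 19
Z = -3Y - 1  [with Y=7]  = -22
D = max(Z, B) + 2  [with Z=-22, B=19]  = 21

21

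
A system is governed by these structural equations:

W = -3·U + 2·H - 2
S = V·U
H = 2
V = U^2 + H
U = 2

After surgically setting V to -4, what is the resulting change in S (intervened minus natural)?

The intervention breaks the incoming arrows to V: V = U^2 + H no longer applies, and V = -4.
S = V·U  [with V=-4, U=2]  = -8
Without intervention: V = U^2 + H  [with U=2, H=2]  = 6; S = V·U  [with V=6, U=2]  = 12.
Change = -8 − 12 = -20.

-20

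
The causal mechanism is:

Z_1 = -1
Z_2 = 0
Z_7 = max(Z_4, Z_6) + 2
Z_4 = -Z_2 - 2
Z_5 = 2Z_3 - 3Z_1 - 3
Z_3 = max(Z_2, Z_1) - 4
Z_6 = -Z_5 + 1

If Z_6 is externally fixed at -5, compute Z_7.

Intervening sets Z_6 = -5 and removes its equation (Z_6 = -Z_5 + 1).
Z_4 = -Z_2 - 2  [with Z_2=0]  = -2
Z_7 = max(Z_4, Z_6) + 2  [with Z_4=-2, Z_6=-5]  = 0

0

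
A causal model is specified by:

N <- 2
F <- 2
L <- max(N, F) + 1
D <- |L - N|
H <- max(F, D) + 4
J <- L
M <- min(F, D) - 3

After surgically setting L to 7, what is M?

The intervention breaks the incoming arrows to L: L <- max(N, F) + 1 no longer applies, and L = 7.
D = |L - N|  [with L=7, N=2]  = 5
M = min(F, D) - 3  [with F=2, D=5]  = -1

-1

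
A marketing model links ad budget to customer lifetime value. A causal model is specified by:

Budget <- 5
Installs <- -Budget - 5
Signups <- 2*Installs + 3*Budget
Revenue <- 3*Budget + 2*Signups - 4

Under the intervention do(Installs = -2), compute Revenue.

33

Under do(Installs=-2), the mechanism Installs <- -Budget - 5 is discarded; Installs is fixed at -2.
Signups = 2*Installs + 3*Budget  [with Installs=-2, Budget=5]  = 11
Revenue = 3*Budget + 2*Signups - 4  [with Budget=5, Signups=11]  = 33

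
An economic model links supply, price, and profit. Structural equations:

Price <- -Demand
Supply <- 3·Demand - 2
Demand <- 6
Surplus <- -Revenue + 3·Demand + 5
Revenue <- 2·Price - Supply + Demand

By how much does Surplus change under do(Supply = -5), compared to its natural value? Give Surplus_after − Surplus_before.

do(Supply=-5) replaces the equation Supply <- 3·Demand - 2 with the constant Supply = -5.
Price = -Demand  [with Demand=6]  = -6
Revenue = 2·Price - Supply + Demand  [with Price=-6, Supply=-5, Demand=6]  = -1
Surplus = -Revenue + 3·Demand + 5  [with Revenue=-1, Demand=6]  = 24
Without intervention: Price = -Demand  [with Demand=6]  = -6; Supply = 3·Demand - 2  [with Demand=6]  = 16; Revenue = 2·Price - Supply + Demand  [with Price=-6, Supply=16, Demand=6]  = -22; Surplus = -Revenue + 3·Demand + 5  [with Revenue=-22, Demand=6]  = 45.
Change = 24 − 45 = -21.

-21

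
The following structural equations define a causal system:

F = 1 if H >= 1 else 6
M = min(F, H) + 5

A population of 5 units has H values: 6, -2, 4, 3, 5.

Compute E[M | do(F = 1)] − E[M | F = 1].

Every unit gets F=1 under the intervention. M values become 6, 3, 6, 6, 6; E[M|do(F=1)] = 5.4.
Observing F=1 restricts to units where F's equation naturally yields 1: H ∈ {6, 4, 3, 5}. In that subpopulation M = 6, 6, 6, 6, mean 6.
Difference = 5.4 − 6 = -0.6.

-0.6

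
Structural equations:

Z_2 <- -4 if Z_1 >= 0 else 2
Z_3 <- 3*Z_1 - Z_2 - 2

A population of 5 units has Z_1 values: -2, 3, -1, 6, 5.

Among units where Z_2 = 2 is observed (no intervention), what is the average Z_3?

-8.5

E[Z_3|Z_2=2] averages over only the 2 units with Z_2=2 (Z_1 = -2, -1): Z_3 = -10, -7, mean -8.5.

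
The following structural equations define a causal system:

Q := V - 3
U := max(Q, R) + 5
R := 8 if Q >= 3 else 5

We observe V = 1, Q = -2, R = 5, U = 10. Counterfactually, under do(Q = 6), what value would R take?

8

The intervention breaks the incoming arrows to Q: Q := V - 3 no longer applies, and Q = 6.
R = 8 if Q >= 3 else 5  [with Q=6]  = 8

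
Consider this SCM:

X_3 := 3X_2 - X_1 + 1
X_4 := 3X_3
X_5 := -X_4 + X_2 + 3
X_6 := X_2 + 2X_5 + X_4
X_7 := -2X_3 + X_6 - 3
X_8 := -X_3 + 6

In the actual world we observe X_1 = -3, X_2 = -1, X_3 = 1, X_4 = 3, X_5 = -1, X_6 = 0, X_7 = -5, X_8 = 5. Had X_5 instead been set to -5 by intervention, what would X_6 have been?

-8

The intervention breaks the incoming arrows to X_5: X_5 := -X_4 + X_2 + 3 no longer applies, and X_5 = -5.
X_3 = 3X_2 - X_1 + 1  [with X_2=-1, X_1=-3]  = 1
X_4 = 3X_3  [with X_3=1]  = 3
X_6 = X_2 + 2X_5 + X_4  [with X_2=-1, X_5=-5, X_4=3]  = -8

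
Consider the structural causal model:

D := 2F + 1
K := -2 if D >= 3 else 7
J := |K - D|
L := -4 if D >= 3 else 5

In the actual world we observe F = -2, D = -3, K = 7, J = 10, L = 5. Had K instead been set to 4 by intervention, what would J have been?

The intervention breaks the incoming arrows to K: K := -2 if D >= 3 else 7 no longer applies, and K = 4.
D = 2F + 1  [with F=-2]  = -3
J = |K - D|  [with K=4, D=-3]  = 7

7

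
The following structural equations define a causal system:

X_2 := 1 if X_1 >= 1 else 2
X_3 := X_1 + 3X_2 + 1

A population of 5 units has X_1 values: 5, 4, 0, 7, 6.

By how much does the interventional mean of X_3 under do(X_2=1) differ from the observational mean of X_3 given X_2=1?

Every unit gets X_2=1 under the intervention. X_3 values become 9, 8, 4, 11, 10; E[X_3|do(X_2=1)] = 8.4.
E[X_3|X_2=1] averages over only the 4 units with X_2=1 (X_1 = 5, 4, 7, 6): X_3 = 9, 8, 11, 10, mean 9.5.
Difference = 8.4 − 9.5 = -1.1.

-1.1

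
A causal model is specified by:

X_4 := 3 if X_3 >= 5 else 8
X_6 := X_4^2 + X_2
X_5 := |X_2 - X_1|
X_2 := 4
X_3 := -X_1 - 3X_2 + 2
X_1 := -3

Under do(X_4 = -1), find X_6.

Under do(X_4=-1), the mechanism X_4 := 3 if X_3 >= 5 else 8 is discarded; X_4 is fixed at -1.
X_6 = X_4^2 + X_2  [with X_4=-1, X_2=4]  = 5

5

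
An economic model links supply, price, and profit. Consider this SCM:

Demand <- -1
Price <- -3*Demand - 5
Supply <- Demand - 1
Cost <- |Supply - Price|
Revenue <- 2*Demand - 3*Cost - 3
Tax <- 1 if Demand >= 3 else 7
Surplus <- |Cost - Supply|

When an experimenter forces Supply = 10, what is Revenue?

do(Supply=10) replaces the equation Supply <- Demand - 1 with the constant Supply = 10.
Price = -3*Demand - 5  [with Demand=-1]  = -2
Cost = |Supply - Price|  [with Supply=10, Price=-2]  = 12
Revenue = 2*Demand - 3*Cost - 3  [with Demand=-1, Cost=12]  = -41

-41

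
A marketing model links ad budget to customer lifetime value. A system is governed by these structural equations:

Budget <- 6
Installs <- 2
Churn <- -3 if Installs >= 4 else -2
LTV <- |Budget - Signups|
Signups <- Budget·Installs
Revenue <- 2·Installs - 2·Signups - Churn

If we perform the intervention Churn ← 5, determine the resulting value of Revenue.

Intervening sets Churn = 5 and removes its equation (Churn <- -3 if Installs >= 4 else -2).
Signups = Budget·Installs  [with Budget=6, Installs=2]  = 12
Revenue = 2·Installs - 2·Signups - Churn  [with Installs=2, Signups=12, Churn=5]  = -25

-25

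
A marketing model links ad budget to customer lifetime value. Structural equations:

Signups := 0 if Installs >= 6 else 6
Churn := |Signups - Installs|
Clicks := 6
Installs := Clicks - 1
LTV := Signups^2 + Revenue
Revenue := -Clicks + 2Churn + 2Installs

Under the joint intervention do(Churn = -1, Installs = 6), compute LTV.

The joint intervention fixes Churn = -1, Installs = 6, removing each variable's own equation.
Signups = 0 if Installs >= 6 else 6  [with Installs=6]  = 0
Revenue = -Clicks + 2Churn + 2Installs  [with Clicks=6, Churn=-1, Installs=6]  = 4
LTV = Signups^2 + Revenue  [with Signups=0, Revenue=4]  = 4

4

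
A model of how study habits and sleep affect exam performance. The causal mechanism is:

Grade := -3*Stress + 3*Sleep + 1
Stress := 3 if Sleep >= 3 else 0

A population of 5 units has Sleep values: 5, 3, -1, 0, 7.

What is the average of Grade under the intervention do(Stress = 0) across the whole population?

Every unit gets Stress=0 under the intervention. Grade values become 16, 10, -2, 1, 22; E[Grade|do(Stress=0)] = 9.4.

9.4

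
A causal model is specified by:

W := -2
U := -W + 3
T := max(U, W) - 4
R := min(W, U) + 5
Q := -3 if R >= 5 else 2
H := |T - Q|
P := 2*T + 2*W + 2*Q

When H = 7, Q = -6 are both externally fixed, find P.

Setting H = 7, Q = -6 by intervention discards those variables' equations.
U = -W + 3  [with W=-2]  = 5
T = max(U, W) - 4  [with U=5, W=-2]  = 1
P = 2*T + 2*W + 2*Q  [with T=1, W=-2, Q=-6]  = -14

-14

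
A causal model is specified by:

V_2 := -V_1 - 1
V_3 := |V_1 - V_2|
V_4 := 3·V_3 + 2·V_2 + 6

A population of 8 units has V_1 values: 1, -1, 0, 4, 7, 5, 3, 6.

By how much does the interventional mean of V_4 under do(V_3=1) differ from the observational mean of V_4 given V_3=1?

-7.25

Under do(V_3=1), V_3's equation is replaced by V_3=1 for every unit. Per-unit V_4: 5, 9, 7, -1, -7, -3, 1, -5. Mean = 0.75.
Observing V_3=1 restricts to units where V_3's equation naturally yields 1: V_1 ∈ {-1, 0}. In that subpopulation V_4 = 9, 7, mean 8.
Difference = 0.75 − 8 = -7.25.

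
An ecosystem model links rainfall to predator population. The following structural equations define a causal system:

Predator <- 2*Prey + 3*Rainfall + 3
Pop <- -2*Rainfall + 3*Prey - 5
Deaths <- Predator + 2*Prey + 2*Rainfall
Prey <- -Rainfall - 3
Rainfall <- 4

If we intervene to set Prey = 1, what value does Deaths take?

27

Under do(Prey=1), the mechanism Prey <- -Rainfall - 3 is discarded; Prey is fixed at 1.
Predator = 2*Prey + 3*Rainfall + 3  [with Prey=1, Rainfall=4]  = 17
Deaths = Predator + 2*Prey + 2*Rainfall  [with Predator=17, Prey=1, Rainfall=4]  = 27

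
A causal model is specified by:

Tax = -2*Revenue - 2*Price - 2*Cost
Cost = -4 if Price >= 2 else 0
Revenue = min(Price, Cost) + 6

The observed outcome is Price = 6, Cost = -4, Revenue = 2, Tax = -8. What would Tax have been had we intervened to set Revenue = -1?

The intervention breaks the incoming arrows to Revenue: Revenue = min(Price, Cost) + 6 no longer applies, and Revenue = -1.
Cost = -4 if Price >= 2 else 0  [with Price=6]  = -4
Tax = -2*Revenue - 2*Price - 2*Cost  [with Revenue=-1, Price=6, Cost=-4]  = -2

-2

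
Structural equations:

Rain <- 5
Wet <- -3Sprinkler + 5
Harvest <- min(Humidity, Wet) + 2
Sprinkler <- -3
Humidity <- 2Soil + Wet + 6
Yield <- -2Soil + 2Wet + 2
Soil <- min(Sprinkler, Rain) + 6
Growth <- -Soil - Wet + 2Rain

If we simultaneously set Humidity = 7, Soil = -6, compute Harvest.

Setting Humidity = 7, Soil = -6 by intervention discards those variables' equations.
Wet = -3Sprinkler + 5  [with Sprinkler=-3]  = 14
Harvest = min(Humidity, Wet) + 2  [with Humidity=7, Wet=14]  = 9

9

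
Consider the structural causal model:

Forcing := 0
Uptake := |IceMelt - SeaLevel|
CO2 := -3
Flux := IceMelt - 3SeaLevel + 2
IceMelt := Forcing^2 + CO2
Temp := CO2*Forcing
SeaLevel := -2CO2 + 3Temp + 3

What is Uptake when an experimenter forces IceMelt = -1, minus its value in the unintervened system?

The intervention breaks the incoming arrows to IceMelt: IceMelt := Forcing^2 + CO2 no longer applies, and IceMelt = -1.
Temp = CO2*Forcing  [with CO2=-3, Forcing=0]  = 0
SeaLevel = -2CO2 + 3Temp + 3  [with CO2=-3, Temp=0]  = 9
Uptake = |IceMelt - SeaLevel|  [with IceMelt=-1, SeaLevel=9]  = 10
Without intervention: Temp = CO2*Forcing  [with CO2=-3, Forcing=0]  = 0; IceMelt = Forcing^2 + CO2  [with Forcing=0, CO2=-3]  = -3; SeaLevel = -2CO2 + 3Temp + 3  [with CO2=-3, Temp=0]  = 9; Uptake = |IceMelt - SeaLevel|  [with IceMelt=-3, SeaLevel=9]  = 12.
Change = 10 − 12 = -2.

-2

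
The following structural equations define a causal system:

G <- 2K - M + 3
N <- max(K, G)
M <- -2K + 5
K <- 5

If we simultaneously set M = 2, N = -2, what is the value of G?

11

The joint intervention fixes M = 2, N = -2, removing each variable's own equation.
G = 2K - M + 3  [with K=5, M=2]  = 11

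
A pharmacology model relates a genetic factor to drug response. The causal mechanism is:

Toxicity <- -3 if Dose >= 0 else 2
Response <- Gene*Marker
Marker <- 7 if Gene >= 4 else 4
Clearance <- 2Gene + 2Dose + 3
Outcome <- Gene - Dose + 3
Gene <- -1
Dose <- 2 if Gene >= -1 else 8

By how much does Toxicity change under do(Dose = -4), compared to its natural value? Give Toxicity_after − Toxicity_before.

5

do(Dose=-4) replaces the equation Dose <- 2 if Gene >= -1 else 8 with the constant Dose = -4.
Toxicity = -3 if Dose >= 0 else 2  [with Dose=-4]  = 2
Without intervention: Dose = 2 if Gene >= -1 else 8  [with Gene=-1]  = 2; Toxicity = -3 if Dose >= 0 else 2  [with Dose=2]  = -3.
Change = 2 − (-3) = 5.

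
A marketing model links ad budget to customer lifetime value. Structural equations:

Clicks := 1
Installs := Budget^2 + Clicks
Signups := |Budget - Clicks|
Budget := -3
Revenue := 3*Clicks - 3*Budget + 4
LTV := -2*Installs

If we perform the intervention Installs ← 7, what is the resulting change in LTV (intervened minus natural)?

The intervention breaks the incoming arrows to Installs: Installs := Budget^2 + Clicks no longer applies, and Installs = 7.
LTV = -2*Installs  [with Installs=7]  = -14
Without intervention: Installs = Budget^2 + Clicks  [with Budget=-3, Clicks=1]  = 10; LTV = -2*Installs  [with Installs=10]  = -20.
Change = -14 − (-20) = 6.

6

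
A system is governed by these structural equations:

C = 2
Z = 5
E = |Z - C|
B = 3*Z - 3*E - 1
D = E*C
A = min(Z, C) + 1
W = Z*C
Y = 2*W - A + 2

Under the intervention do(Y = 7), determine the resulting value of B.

5

The intervention breaks the incoming arrows to Y: Y = 2*W - A + 2 no longer applies, and Y = 7.
Since B is not a descendant of the intervened variable, it is unaffected.
E = |Z - C|  [with Z=5, C=2]  = 3
B = 3*Z - 3*E - 1  [with Z=5, E=3]  = 5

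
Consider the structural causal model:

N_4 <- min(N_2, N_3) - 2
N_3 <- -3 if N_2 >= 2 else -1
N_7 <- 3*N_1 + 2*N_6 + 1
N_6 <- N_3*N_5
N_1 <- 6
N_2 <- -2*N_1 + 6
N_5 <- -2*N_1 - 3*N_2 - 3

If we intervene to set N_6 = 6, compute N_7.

Intervening sets N_6 = 6 and removes its equation (N_6 <- N_3*N_5).
N_7 = 3*N_1 + 2*N_6 + 1  [with N_1=6, N_6=6]  = 31

31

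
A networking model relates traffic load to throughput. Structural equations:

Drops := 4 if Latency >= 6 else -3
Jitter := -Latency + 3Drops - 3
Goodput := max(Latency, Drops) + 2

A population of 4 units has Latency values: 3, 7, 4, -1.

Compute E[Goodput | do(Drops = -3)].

Under do(Drops=-3), Drops's equation is replaced by Drops=-3 for every unit. Per-unit Goodput: 5, 9, 6, 1. Mean = 5.25.

5.25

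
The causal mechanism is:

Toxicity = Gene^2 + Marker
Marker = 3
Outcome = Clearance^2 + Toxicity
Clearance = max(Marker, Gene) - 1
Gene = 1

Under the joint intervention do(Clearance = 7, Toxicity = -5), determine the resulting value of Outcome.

The joint intervention fixes Clearance = 7, Toxicity = -5, removing each variable's own equation.
Outcome = Clearance^2 + Toxicity  [with Clearance=7, Toxicity=-5]  = 44

44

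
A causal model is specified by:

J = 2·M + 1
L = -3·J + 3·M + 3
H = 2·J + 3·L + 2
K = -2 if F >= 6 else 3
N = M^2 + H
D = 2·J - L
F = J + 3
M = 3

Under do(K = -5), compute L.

Under do(K=-5), the mechanism K = -2 if F >= 6 else 3 is discarded; K is fixed at -5.
No directed path runs from K to L, so L keeps its natural value.
J = 2·M + 1  [with M=3]  = 7
L = -3·J + 3·M + 3  [with J=7, M=3]  = -9

-9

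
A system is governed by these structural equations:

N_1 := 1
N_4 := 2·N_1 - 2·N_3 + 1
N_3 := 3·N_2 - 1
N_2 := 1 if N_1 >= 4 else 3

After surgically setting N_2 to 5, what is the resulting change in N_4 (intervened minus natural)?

-12

Under do(N_2=5), the mechanism N_2 := 1 if N_1 >= 4 else 3 is discarded; N_2 is fixed at 5.
N_3 = 3·N_2 - 1  [with N_2=5]  = 14
N_4 = 2·N_1 - 2·N_3 + 1  [with N_1=1, N_3=14]  = -25
Without intervention: N_2 = 1 if N_1 >= 4 else 3  [with N_1=1]  = 3; N_3 = 3·N_2 - 1  [with N_2=3]  = 8; N_4 = 2·N_1 - 2·N_3 + 1  [with N_1=1, N_3=8]  = -13.
Change = -25 − (-13) = -12.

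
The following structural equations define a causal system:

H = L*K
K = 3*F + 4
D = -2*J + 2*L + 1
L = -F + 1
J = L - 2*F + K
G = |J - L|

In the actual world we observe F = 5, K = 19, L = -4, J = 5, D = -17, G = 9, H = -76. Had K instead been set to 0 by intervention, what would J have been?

-14

Under do(K=0), the mechanism K = 3*F + 4 is discarded; K is fixed at 0.
L = -F + 1  [with F=5]  = -4
J = L - 2*F + K  [with L=-4, F=5, K=0]  = -14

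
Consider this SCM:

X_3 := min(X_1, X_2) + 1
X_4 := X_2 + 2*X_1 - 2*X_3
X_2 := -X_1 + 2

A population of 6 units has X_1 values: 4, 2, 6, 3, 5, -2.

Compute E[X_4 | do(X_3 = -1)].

7

do(X_3=-1) breaks X_3's dependence on X_1. With X_3=-1 fixed, X_4 across the units is 8, 6, 10, 7, 9, 2, mean 7.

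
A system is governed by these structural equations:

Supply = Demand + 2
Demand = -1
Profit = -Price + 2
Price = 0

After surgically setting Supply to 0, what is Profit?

2

The intervention breaks the incoming arrows to Supply: Supply = Demand + 2 no longer applies, and Supply = 0.
Profit is not downstream of the intervention, so its value is determined by the original equations.
Profit = -Price + 2  [with Price=0]  = 2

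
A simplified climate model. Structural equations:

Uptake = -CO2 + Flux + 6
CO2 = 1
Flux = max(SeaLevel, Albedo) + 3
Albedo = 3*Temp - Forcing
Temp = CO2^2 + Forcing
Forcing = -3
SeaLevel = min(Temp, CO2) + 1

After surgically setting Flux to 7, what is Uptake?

Intervening sets Flux = 7 and removes its equation (Flux = max(SeaLevel, Albedo) + 3).
Uptake = -CO2 + Flux + 6  [with CO2=1, Flux=7]  = 12

12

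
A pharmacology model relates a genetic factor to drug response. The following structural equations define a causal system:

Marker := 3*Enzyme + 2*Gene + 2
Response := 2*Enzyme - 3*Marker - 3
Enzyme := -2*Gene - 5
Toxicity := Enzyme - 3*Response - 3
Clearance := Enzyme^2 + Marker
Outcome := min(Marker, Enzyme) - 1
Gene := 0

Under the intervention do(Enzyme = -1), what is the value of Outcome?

-2

Under do(Enzyme=-1), the mechanism Enzyme := -2*Gene - 5 is discarded; Enzyme is fixed at -1.
Marker = 3*Enzyme + 2*Gene + 2  [with Enzyme=-1, Gene=0]  = -1
Outcome = min(Marker, Enzyme) - 1  [with Marker=-1, Enzyme=-1]  = -2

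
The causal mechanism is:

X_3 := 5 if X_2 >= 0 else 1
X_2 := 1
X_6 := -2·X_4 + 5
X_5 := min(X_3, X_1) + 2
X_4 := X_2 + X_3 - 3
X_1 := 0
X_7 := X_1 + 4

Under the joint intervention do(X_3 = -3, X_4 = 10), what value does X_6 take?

-15

Setting X_3 = -3, X_4 = 10 by intervention discards those variables' equations.
X_6 = -2·X_4 + 5  [with X_4=10]  = -15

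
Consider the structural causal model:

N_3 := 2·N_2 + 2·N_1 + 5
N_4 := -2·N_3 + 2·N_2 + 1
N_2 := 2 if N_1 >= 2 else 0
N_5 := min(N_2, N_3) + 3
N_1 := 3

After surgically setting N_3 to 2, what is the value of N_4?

The intervention breaks the incoming arrows to N_3: N_3 := 2·N_2 + 2·N_1 + 5 no longer applies, and N_3 = 2.
N_2 = 2 if N_1 >= 2 else 0  [with N_1=3]  = 2
N_4 = -2·N_3 + 2·N_2 + 1  [with N_3=2, N_2=2]  = 1

1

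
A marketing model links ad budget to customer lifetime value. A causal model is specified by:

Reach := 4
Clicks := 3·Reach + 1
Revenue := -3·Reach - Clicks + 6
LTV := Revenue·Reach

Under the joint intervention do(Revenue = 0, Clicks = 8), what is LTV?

0

The joint intervention fixes Revenue = 0, Clicks = 8, removing each variable's own equation.
LTV = Revenue·Reach  [with Revenue=0, Reach=4]  = 0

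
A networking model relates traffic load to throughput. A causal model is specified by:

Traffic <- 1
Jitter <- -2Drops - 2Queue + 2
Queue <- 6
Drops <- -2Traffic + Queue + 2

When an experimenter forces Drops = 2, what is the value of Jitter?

-14

The intervention breaks the incoming arrows to Drops: Drops <- -2Traffic + Queue + 2 no longer applies, and Drops = 2.
Jitter = -2Drops - 2Queue + 2  [with Drops=2, Queue=6]  = -14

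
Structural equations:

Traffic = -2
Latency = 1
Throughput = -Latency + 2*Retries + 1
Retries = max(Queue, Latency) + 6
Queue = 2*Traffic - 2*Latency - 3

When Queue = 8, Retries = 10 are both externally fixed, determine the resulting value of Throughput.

Setting Queue = 8, Retries = 10 by intervention discards those variables' equations.
Throughput = -Latency + 2*Retries + 1  [with Latency=1, Retries=10]  = 20

20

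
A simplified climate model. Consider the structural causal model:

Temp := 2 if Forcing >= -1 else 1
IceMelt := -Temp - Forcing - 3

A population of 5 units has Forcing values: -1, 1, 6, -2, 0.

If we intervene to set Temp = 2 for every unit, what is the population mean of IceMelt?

-5.8

Under do(Temp=2), Temp's equation is replaced by Temp=2 for every unit. Per-unit IceMelt: -4, -6, -11, -3, -5. Mean = -5.8.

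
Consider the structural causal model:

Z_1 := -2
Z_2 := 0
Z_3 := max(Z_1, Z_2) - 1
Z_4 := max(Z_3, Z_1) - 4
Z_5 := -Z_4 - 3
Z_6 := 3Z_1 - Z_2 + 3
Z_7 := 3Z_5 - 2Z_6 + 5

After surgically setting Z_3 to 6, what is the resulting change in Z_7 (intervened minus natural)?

-21

The intervention breaks the incoming arrows to Z_3: Z_3 := max(Z_1, Z_2) - 1 no longer applies, and Z_3 = 6.
Z_4 = max(Z_3, Z_1) - 4  [with Z_3=6, Z_1=-2]  = 2
Z_5 = -Z_4 - 3  [with Z_4=2]  = -5
Z_6 = 3Z_1 - Z_2 + 3  [with Z_1=-2, Z_2=0]  = -3
Z_7 = 3Z_5 - 2Z_6 + 5  [with Z_5=-5, Z_6=-3]  = -4
Without intervention: Z_3 = max(Z_1, Z_2) - 1  [with Z_1=-2, Z_2=0]  = -1; Z_4 = max(Z_3, Z_1) - 4  [with Z_3=-1, Z_1=-2]  = -5; Z_5 = -Z_4 - 3  [with Z_4=-5]  = 2; Z_6 = 3Z_1 - Z_2 + 3  [with Z_1=-2, Z_2=0]  = -3; Z_7 = 3Z_5 - 2Z_6 + 5  [with Z_5=2, Z_6=-3]  = 17.
Change = -4 − 17 = -21.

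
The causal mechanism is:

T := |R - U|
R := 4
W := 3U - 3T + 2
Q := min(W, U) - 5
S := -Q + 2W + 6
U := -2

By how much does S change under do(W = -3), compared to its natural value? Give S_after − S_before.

Under do(W=-3), the mechanism W := 3U - 3T + 2 is discarded; W is fixed at -3.
Q = min(W, U) - 5  [with W=-3, U=-2]  = -8
S = -Q + 2W + 6  [with Q=-8, W=-3]  = 8
Without intervention: T = |R - U|  [with R=4, U=-2]  = 6; W = 3U - 3T + 2  [with U=-2, T=6]  = -22; Q = min(W, U) - 5  [with W=-22, U=-2]  = -27; S = -Q + 2W + 6  [with Q=-27, W=-22]  = -11.
Change = 8 − (-11) = 19.

19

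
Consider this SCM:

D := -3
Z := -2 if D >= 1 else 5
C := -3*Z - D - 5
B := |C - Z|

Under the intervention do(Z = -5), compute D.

-3

Under do(Z=-5), the mechanism Z := -2 if D >= 1 else 5 is discarded; Z is fixed at -5.
D is not downstream of the intervention, so its value is determined by the original equations.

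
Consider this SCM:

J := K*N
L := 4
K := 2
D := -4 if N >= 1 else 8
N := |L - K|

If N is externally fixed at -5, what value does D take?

do(N=-5) replaces the equation N := |L - K| with the constant N = -5.
D = -4 if N >= 1 else 8  [with N=-5]  = 8

8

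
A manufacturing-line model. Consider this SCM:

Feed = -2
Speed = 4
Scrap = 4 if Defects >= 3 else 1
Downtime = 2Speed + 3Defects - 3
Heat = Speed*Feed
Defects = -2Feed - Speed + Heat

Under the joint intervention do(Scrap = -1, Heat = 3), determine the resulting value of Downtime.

14

The joint intervention fixes Scrap = -1, Heat = 3, removing each variable's own equation.
Defects = -2Feed - Speed + Heat  [with Feed=-2, Speed=4, Heat=3]  = 3
Downtime = 2Speed + 3Defects - 3  [with Speed=4, Defects=3]  = 14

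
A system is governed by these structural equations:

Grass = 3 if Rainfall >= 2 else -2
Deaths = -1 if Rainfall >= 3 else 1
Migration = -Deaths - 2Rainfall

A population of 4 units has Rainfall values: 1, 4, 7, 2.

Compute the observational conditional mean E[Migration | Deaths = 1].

-4

Conditioning on Deaths=1 selects the 2 unit(s) with Rainfall ∈ {1, 2}. Their Migration values: -3, -5. Mean = -4.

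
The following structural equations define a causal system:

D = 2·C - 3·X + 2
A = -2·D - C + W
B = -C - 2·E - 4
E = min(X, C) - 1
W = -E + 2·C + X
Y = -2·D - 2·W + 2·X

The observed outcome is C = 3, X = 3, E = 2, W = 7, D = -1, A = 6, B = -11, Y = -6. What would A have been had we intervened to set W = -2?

Under do(W=-2), the mechanism W = -E + 2·C + X is discarded; W is fixed at -2.
D = 2·C - 3·X + 2  [with C=3, X=3]  = -1
A = -2·D - C + W  [with D=-1, C=3, W=-2]  = -3

-3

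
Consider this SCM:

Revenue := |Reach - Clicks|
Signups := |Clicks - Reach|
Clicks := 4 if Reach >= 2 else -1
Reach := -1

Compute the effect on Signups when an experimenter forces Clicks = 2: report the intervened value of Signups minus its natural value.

3

The intervention breaks the incoming arrows to Clicks: Clicks := 4 if Reach >= 2 else -1 no longer applies, and Clicks = 2.
Signups = |Clicks - Reach|  [with Clicks=2, Reach=-1]  = 3
Without intervention: Clicks = 4 if Reach >= 2 else -1  [with Reach=-1]  = -1; Signups = |Clicks - Reach|  [with Clicks=-1, Reach=-1]  = 0.
Change = 3 − 0 = 3.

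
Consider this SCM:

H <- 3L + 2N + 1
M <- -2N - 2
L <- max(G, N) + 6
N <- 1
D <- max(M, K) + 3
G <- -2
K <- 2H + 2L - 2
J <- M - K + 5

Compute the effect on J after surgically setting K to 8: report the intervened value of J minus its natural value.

52

Intervening sets K = 8 and removes its equation (K <- 2H + 2L - 2).
M = -2N - 2  [with N=1]  = -4
J = M - K + 5  [with M=-4, K=8]  = -7
Without intervention: L = max(G, N) + 6  [with G=-2, N=1]  = 7; H = 3L + 2N + 1  [with L=7, N=1]  = 24; M = -2N - 2  [with N=1]  = -4; K = 2H + 2L - 2  [with H=24, L=7]  = 60; J = M - K + 5  [with M=-4, K=60]  = -59.
Change = -7 − (-59) = 52.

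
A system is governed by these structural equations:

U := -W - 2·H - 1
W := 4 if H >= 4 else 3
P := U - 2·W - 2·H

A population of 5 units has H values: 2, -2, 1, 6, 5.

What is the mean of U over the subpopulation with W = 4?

-16

Observing W=4 restricts to units where W's equation naturally yields 4: H ∈ {6, 5}. In that subpopulation U = -17, -15, mean -16.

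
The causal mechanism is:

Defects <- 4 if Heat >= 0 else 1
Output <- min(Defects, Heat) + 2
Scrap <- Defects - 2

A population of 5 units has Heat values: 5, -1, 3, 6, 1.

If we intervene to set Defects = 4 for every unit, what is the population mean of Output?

The intervention sets Defects=4 in all 5 units regardless of Heat. Recomputing Output per unit gives 6, 1, 5, 6, 3; average 4.2.

4.2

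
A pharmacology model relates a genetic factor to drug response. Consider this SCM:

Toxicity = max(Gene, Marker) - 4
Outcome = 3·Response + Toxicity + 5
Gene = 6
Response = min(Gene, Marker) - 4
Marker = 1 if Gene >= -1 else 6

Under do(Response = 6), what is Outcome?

do(Response=6) replaces the equation Response = min(Gene, Marker) - 4 with the constant Response = 6.
Marker = 1 if Gene >= -1 else 6  [with Gene=6]  = 1
Toxicity = max(Gene, Marker) - 4  [with Gene=6, Marker=1]  = 2
Outcome = 3·Response + Toxicity + 5  [with Response=6, Toxicity=2]  = 25

25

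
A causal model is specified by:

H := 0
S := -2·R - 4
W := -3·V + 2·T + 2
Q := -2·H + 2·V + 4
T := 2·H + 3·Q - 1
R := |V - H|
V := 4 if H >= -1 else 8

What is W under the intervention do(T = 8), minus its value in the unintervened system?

Intervening sets T = 8 and removes its equation (T := 2·H + 3·Q - 1).
V = 4 if H >= -1 else 8  [with H=0]  = 4
W = -3·V + 2·T + 2  [with V=4, T=8]  = 6
Without intervention: V = 4 if H >= -1 else 8  [with H=0]  = 4; Q = -2·H + 2·V + 4  [with H=0, V=4]  = 12; T = 2·H + 3·Q - 1  [with H=0, Q=12]  = 35; W = -3·V + 2·T + 2  [with V=4, T=35]  = 60.
Change = 6 − 60 = -54.

-54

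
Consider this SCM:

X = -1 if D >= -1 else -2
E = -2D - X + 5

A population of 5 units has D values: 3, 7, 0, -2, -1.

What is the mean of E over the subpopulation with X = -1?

Conditioning on X=-1 selects the 4 unit(s) with D ∈ {3, 7, 0, -1}. Their E values: 0, -8, 6, 8. Mean = 1.5.

1.5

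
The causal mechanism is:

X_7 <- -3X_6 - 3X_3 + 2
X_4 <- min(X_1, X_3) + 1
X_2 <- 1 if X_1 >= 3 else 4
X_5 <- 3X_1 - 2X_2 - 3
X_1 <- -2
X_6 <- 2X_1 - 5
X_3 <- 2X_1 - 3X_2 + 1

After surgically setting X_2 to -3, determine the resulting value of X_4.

Under do(X_2=-3), the mechanism X_2 <- 1 if X_1 >= 3 else 4 is discarded; X_2 is fixed at -3.
X_3 = 2X_1 - 3X_2 + 1  [with X_1=-2, X_2=-3]  = 6
X_4 = min(X_1, X_3) + 1  [with X_1=-2, X_3=6]  = -1

-1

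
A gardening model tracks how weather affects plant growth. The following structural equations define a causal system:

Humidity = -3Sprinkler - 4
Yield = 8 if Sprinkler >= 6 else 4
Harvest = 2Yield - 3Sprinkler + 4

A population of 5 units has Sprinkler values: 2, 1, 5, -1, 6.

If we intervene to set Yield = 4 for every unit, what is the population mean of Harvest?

4.2

do(Yield=4) breaks Yield's dependence on Sprinkler. With Yield=4 fixed, Harvest across the units is 6, 9, -3, 15, -6, mean 4.2.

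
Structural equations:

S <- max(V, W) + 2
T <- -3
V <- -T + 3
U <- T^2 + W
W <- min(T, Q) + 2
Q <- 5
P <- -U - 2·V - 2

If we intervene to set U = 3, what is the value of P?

-17

Under do(U=3), the mechanism U <- T^2 + W is discarded; U is fixed at 3.
V = -T + 3  [with T=-3]  = 6
P = -U - 2·V - 2  [with U=3, V=6]  = -17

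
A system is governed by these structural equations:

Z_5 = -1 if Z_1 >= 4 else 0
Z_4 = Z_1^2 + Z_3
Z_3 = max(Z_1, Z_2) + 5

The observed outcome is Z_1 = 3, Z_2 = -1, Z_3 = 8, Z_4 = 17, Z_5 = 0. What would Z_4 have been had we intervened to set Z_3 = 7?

The intervention breaks the incoming arrows to Z_3: Z_3 = max(Z_1, Z_2) + 5 no longer applies, and Z_3 = 7.
Z_4 = Z_1^2 + Z_3  [with Z_1=3, Z_3=7]  = 16

16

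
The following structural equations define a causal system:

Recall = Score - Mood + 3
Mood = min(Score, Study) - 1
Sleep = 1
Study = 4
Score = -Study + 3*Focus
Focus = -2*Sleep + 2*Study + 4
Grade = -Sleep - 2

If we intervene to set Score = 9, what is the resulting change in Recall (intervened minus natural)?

Under do(Score=9), the mechanism Score = -Study + 3*Focus is discarded; Score is fixed at 9.
Mood = min(Score, Study) - 1  [with Score=9, Study=4]  = 3
Recall = Score - Mood + 3  [with Score=9, Mood=3]  = 9
Without intervention: Focus = -2*Sleep + 2*Study + 4  [with Sleep=1, Study=4]  = 10; Score = -Study + 3*Focus  [with Study=4, Focus=10]  = 26; Mood = min(Score, Study) - 1  [with Score=26, Study=4]  = 3; Recall = Score - Mood + 3  [with Score=26, Mood=3]  = 26.
Change = 9 − 26 = -17.

-17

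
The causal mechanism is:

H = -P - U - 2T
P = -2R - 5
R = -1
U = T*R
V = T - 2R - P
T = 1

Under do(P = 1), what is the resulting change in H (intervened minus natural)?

-4

Under do(P=1), the mechanism P = -2R - 5 is discarded; P is fixed at 1.
U = T*R  [with T=1, R=-1]  = -1
H = -P - U - 2T  [with P=1, U=-1, T=1]  = -2
Without intervention: U = T*R  [with T=1, R=-1]  = -1; P = -2R - 5  [with R=-1]  = -3; H = -P - U - 2T  [with P=-3, U=-1, T=1]  = 2.
Change = -2 − 2 = -4.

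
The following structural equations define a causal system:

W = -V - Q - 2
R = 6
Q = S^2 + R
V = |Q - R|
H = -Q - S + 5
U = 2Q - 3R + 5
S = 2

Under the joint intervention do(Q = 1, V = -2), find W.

Setting Q = 1, V = -2 by intervention discards those variables' equations.
W = -V - Q - 2  [with V=-2, Q=1]  = -1

-1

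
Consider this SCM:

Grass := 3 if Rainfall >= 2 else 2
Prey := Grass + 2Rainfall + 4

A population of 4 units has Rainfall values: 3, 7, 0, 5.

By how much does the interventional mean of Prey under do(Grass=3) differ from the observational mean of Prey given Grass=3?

-2.5

Every unit gets Grass=3 under the intervention. Prey values become 13, 21, 7, 17; E[Prey|do(Grass=3)] = 14.5.
Conditioning on Grass=3 selects the 3 unit(s) with Rainfall ∈ {3, 7, 5}. Their Prey values: 13, 21, 17. Mean = 17.
Difference = 14.5 − 17 = -2.5.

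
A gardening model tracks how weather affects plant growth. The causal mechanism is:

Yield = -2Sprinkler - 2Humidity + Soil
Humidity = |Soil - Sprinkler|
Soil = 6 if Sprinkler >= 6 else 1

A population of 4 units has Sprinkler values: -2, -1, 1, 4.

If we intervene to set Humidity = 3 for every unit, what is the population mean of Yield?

Under do(Humidity=3), Humidity's equation is replaced by Humidity=3 for every unit. Per-unit Yield: -1, -3, -7, -13. Mean = -6.

-6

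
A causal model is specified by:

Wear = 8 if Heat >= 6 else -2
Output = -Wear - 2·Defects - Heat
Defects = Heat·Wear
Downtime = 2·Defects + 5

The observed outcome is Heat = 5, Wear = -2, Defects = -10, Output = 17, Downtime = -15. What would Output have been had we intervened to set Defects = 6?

-15

The intervention breaks the incoming arrows to Defects: Defects = Heat·Wear no longer applies, and Defects = 6.
Wear = 8 if Heat >= 6 else -2  [with Heat=5]  = -2
Output = -Wear - 2·Defects - Heat  [with Wear=-2, Defects=6, Heat=5]  = -15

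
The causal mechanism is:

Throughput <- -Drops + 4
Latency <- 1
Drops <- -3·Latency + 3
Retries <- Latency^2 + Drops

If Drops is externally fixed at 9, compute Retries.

10

The intervention breaks the incoming arrows to Drops: Drops <- -3·Latency + 3 no longer applies, and Drops = 9.
Retries = Latency^2 + Drops  [with Latency=1, Drops=9]  = 10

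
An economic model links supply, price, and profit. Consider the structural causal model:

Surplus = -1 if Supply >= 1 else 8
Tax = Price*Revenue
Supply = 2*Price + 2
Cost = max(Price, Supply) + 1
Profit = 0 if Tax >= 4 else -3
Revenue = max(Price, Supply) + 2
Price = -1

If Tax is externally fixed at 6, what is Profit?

The intervention breaks the incoming arrows to Tax: Tax = Price*Revenue no longer applies, and Tax = 6.
Profit = 0 if Tax >= 4 else -3  [with Tax=6]  = 0

0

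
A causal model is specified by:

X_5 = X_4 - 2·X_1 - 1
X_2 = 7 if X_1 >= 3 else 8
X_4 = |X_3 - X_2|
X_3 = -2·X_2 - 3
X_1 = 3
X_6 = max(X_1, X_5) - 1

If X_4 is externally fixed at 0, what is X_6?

2

Under do(X_4=0), the mechanism X_4 = |X_3 - X_2| is discarded; X_4 is fixed at 0.
X_5 = X_4 - 2·X_1 - 1  [with X_4=0, X_1=3]  = -7
X_6 = max(X_1, X_5) - 1  [with X_1=3, X_5=-7]  = 2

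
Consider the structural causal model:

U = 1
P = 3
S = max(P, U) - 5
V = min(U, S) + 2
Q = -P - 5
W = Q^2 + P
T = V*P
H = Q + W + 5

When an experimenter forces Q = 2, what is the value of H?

14

do(Q=2) replaces the equation Q = -P - 5 with the constant Q = 2.
W = Q^2 + P  [with Q=2, P=3]  = 7
H = Q + W + 5  [with Q=2, W=7]  = 14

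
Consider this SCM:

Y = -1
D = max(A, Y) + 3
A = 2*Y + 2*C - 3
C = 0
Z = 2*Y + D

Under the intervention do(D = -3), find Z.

-5

Intervening sets D = -3 and removes its equation (D = max(A, Y) + 3).
Z = 2*Y + D  [with Y=-1, D=-3]  = -5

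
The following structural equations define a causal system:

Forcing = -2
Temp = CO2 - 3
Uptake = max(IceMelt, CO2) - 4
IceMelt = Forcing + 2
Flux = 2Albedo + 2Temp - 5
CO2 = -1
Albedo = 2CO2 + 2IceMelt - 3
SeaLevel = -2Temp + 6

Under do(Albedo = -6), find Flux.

-25

Under do(Albedo=-6), the mechanism Albedo = 2CO2 + 2IceMelt - 3 is discarded; Albedo is fixed at -6.
Temp = CO2 - 3  [with CO2=-1]  = -4
Flux = 2Albedo + 2Temp - 5  [with Albedo=-6, Temp=-4]  = -25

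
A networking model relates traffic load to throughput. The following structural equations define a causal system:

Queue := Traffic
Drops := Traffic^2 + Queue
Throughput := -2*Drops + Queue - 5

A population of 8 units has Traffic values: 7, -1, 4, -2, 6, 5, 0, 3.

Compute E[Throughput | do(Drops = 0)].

Under do(Drops=0), Drops's equation is replaced by Drops=0 for every unit. Per-unit Throughput: 2, -6, -1, -7, 1, 0, -5, -2. Mean = -2.25.

-2.25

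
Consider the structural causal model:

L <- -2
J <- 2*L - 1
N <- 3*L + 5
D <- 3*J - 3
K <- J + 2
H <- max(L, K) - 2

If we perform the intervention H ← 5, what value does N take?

do(H=5) replaces the equation H <- max(L, K) - 2 with the constant H = 5.
N is not downstream of the intervention, so its value is determined by the original equations.
N = 3*L + 5  [with L=-2]  = -1

-1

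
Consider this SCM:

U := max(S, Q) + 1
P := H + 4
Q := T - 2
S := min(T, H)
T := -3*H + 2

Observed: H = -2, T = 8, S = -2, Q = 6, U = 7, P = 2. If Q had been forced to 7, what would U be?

Intervening sets Q = 7 and removes its equation (Q := T - 2).
T = -3*H + 2  [with H=-2]  = 8
S = min(T, H)  [with T=8, H=-2]  = -2
U = max(S, Q) + 1  [with S=-2, Q=7]  = 8

8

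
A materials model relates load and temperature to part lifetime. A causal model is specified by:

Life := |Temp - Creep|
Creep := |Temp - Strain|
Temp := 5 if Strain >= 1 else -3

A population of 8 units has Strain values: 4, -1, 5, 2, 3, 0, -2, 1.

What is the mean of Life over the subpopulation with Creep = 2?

4

Conditioning on Creep=2 selects the 2 unit(s) with Strain ∈ {-1, 3}. Their Life values: 5, 3. Mean = 4.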